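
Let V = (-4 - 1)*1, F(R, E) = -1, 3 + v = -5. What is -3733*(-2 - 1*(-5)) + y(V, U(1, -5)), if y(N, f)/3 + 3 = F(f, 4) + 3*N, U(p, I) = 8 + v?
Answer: -11256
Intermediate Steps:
v = -8 (v = -3 - 5 = -8)
U(p, I) = 0 (U(p, I) = 8 - 8 = 0)
V = -5 (V = -5*1 = -5)
y(N, f) = -12 + 9*N (y(N, f) = -9 + 3*(-1 + 3*N) = -9 + (-3 + 9*N) = -12 + 9*N)
-3733*(-2 - 1*(-5)) + y(V, U(1, -5)) = -3733*(-2 - 1*(-5)) + (-12 + 9*(-5)) = -3733*(-2 + 5) + (-12 - 45) = -3733*3 - 57 = -11199 - 57 = -11256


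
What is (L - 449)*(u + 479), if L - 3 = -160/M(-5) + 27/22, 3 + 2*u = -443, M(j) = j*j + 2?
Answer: -34267520/297 ≈ -1.1538e+5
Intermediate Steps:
M(j) = 2 + j² (M(j) = j² + 2 = 2 + j²)
u = -223 (u = -3/2 + (½)*(-443) = -3/2 - 443/2 = -223)
L = -1009/594 (L = 3 + (-160/(2 + (-5)²) + 27/22) = 3 + (-160/(2 + 25) + 27*(1/22)) = 3 + (-160/27 + 27/22) = 3 - 2791/594 = -1009/594 ≈ -1.6987)
(L - 449)*(u + 479) = (-1009/594 - 449)*(-223 + 479) = -267715/594*256 = -34267520/297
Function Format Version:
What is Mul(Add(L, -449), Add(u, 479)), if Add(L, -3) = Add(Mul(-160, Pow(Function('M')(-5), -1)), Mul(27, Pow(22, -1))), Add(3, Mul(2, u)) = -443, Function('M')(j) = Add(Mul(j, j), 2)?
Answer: Rational(-34267520, 297) ≈ -1.1538e+5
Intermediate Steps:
Function('M')(j) = Add(2, Pow(j, 2)) (Function('M')(j) = Add(Pow(j, 2), 2) = Add(2, Pow(j, 2)))
u = -223 (u = Add(Rational(-3, 2), Mul(Rational(1, 2), -443)) = Add(Rational(-3, 2), Rational(-443, 2)) = -223)
L = Rational(-1009, 594) (L = Add(3, Add(Mul(-160, Pow(Add(2, Pow(-5, 2)), -1)), Mul(27, Pow(22, -1)))) = Add(3, Add(Mul(-160, Pow(Add(2, 25), -1)), Mul(27, Rational(1, 22)))) = Add(3, Add(Mul(-160, Pow(27, -1)), Rational(27, 22))) = Add(3, Add(Mul(-160, Rational(1, 27)), Rational(27, 22))) = Add(3, Add(Rational(-160, 27), Rational(27, 22))) = Add(3, Rational(-2791, 594)) = Rational(-1009, 594) ≈ -1.6987)
Mul(Add(L, -449), Add(u, 479)) = Mul(Add(Rational(-1009, 594), -449), Add(-223, 479)) = Mul(Rational(-267715, 594), 256) = Rational(-34267520, 297)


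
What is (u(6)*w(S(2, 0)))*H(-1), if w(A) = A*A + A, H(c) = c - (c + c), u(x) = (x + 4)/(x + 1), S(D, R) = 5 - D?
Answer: 120/7 ≈ 17.143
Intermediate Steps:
u(x) = (4 + x)/(1 + x)
H(c) = -c (H(c) = c - 2*c = -c)
w(A) = A + A² (w(A) = A² + A = A + A²)
(u(6)*w(S(2, 0)))*H(-1) = (((4 + 6)/(1 + 6))*((5 - 1*2)*(1 + (5 - 1*2))))*(-1*(-1)) = ((10/7)*((5 - 2)*(1 + (5 - 2))))*1 = (((⅐)*10)*(3*(1 + 3)))*1 = (10*(3*4)/7)*1 = ((10/7)*12)*1 = (120/7)*1 = 120/7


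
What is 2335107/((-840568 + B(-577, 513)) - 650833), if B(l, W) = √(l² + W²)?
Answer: -1160860304969/741425448901 - 778369*√596098/741425448901 ≈ -1.5665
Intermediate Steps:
B(l, W) = √(W² + l²)
2335107/((-840568 + B(-577, 513)) - 650833) = 2335107/((-840568 + √(513² + (-577)²)) - 650833) = 2335107/((-840568 + √(263169 + 332929)) - 650833) = 2335107/((-840568 + √596098) - 650833) = 2335107/(-1491401 + √596098)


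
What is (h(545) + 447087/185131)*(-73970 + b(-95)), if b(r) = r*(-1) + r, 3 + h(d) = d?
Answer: -7455294943330/185131 ≈ -4.0270e+7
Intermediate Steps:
h(d) = -3 + d
b(r) = 0 (b(r) = -r + r = 0)
(h(545) + 447087/185131)*(-73970 + b(-95)) = ((-3 + 545) + 447087/185131)*(-73970 + 0) = (542 + 447087*(1/185131))*(-73970) = (542 + 447087/185131)*(-73970) = (100788089/185131)*(-73970) = -7455294943330/185131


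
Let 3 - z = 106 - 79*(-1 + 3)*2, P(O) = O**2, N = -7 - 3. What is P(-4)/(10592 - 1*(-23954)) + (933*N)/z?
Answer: -53718462/1226383 ≈ -43.802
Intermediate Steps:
N = -10
z = 213 (z = 3 - (106 - 79*(-1 + 3)*2) = 3 - (106 - 158*2) = 3 - (106 - 79*4) = 3 - (106 - 316) = 3 - 1*(-210) = 3 + 210 = 213)
P(-4)/(10592 - 1*(-23954)) + (933*N)/z = (-4)**2/(10592 - 1*(-23954)) + (933*(-10))/213 = 16/(10592 + 23954) - 9330*1/213 = 16/34546 - 3110/71 = 16*(1/34546) - 3110/71 = 8/17273 - 3110/71 = -53718462/1226383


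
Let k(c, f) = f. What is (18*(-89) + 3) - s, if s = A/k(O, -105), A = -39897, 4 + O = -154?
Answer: -69264/35 ≈ -1979.0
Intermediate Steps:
O = -158 (O = -4 - 154 = -158)
s = 13299/35 (s = -39897/(-105) = -39897*(-1/105) = 13299/35 ≈ 379.97)
(18*(-89) + 3) - s = (18*(-89) + 3) - 1*13299/35 = (-1602 + 3) - 13299/35 = -1599 - 13299/35 = -69264/35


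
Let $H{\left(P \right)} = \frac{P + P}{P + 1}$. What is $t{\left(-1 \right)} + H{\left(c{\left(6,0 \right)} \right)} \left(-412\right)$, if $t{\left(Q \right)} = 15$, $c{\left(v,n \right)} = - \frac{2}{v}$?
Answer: $427$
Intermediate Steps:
$H{\left(P \right)} = \frac{2 P}{1 + P}$
$t{\left(-1 \right)} + H{\left(c{\left(6,0 \right)} \right)} \left(-412\right) = 15 + \frac{2 \left(- \frac{2}{6}\right)}{1 - \frac{2}{6}} \left(-412\right) = 15 + \frac{2 \left(\left(-2\right) \frac{1}{6}\right)}{1 - \frac{1}{3}} \left(-412\right) = 15 + 2 \left(- \frac{1}{3}\right) \frac{1}{1 - \frac{1}{3}} \left(-412\right) = 15 + 2 \left(- \frac{1}{3}\right) \frac{1}{\frac{2}{3}} \left(-412\right) = 15 + 2 \left(- \frac{1}{3}\right) \frac{3}{2} \left(-412\right) = 15 - -412 = 15 + 412 = 427$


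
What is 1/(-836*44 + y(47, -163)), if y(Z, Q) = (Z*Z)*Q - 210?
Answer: -1/397061 ≈ -2.5185e-6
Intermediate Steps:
y(Z, Q) = -210 + Q*Z² (y(Z, Q) = Z²*Q - 210 = Q*Z² - 210 = -210 + Q*Z²)
1/(-836*44 + y(47, -163)) = 1/(-836*44 + (-210 - 163*47²)) = 1/(-36784 + (-210 - 163*2209)) = 1/(-36784 + (-210 - 360067)) = 1/(-36784 - 360277) = 1/(-397061) = -1/397061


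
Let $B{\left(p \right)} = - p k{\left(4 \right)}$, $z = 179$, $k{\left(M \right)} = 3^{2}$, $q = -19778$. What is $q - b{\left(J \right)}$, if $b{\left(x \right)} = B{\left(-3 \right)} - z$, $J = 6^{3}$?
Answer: $-19626$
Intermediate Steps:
$k{\left(M \right)} = 9$
$B{\left(p \right)} = - 9 p$ ($B{\left(p \right)} = - p 9 = - 9 p$)
$J = 216$
$b{\left(x \right)} = -152$ ($b{\left(x \right)} = \left(-9\right) \left(-3\right) - 179 = 27 - 179 = -152$)
$q - b{\left(J \right)} = -19778 - -152 = -19778 + 152 = -19626$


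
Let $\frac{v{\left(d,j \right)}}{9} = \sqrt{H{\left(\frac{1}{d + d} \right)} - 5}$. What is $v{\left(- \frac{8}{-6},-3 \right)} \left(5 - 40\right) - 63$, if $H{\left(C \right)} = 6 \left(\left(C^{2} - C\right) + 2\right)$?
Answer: $-63 - \frac{315 \sqrt{358}}{8} \approx -808.01$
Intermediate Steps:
$H{\left(C \right)} = 12 - 6 C + 6 C^{2}$ ($H{\left(C \right)} = 6 \left(2 + C^{2} - C\right) = 12 - 6 C + 6 C^{2}$)
$v{\left(d,j \right)} = 9 \sqrt{7 - \frac{3}{d} + \frac{3}{2 d^{2}}}$ ($v{\left(d,j \right)} = 9 \sqrt{\left(12 - \frac{6}{d + d} + 6 \left(\frac{1}{d + d}\right)^{2}\right) - 5} = 9 \sqrt{\left(12 - \frac{6}{2 d} + 6 \left(\frac{1}{2 d}\right)^{2}\right) - 5} = 9 \sqrt{\left(12 - 6 \frac{1}{2 d} + 6 \left(\frac{1}{2 d}\right)^{2}\right) - 5} = 9 \sqrt{\left(12 - \frac{3}{d} + 6 \frac{1}{4 d^{2}}\right) - 5} = 9 \sqrt{\left(12 - \frac{3}{d} + \frac{3}{2 d^{2}}\right) - 5} = 9 \sqrt{7 - \frac{3}{d} + \frac{3}{2 d^{2}}}$)
$v{\left(- \frac{8}{-6},-3 \right)} \left(5 - 40\right) - 63 = \frac{9 \sqrt{28 - \frac{12}{\left(-8\right) \frac{1}{-6}} + \frac{6}{\frac{16}{9}}}}{2} \left(5 - 40\right) - 63 = \frac{9 \sqrt{28 - \frac{12}{\left(-8\right) \left(- \frac{1}{6}\right)} + \frac{6}{\frac{16}{9}}}}{2} \left(5 - 40\right) - 63 = \frac{9 \sqrt{28 - \frac{12}{\frac{4}{3}} + \frac{6}{\frac{16}{9}}}}{2} \left(-35\right) - 63 = \frac{9 \sqrt{28 - 9 + 6 \cdot \frac{9}{16}}}{2} \left(-35\right) - 63 = \frac{9 \sqrt{28 - 9 + \frac{27}{8}}}{2} \left(-35\right) - 63 = \frac{9 \sqrt{\frac{179}{8}}}{2} \left(-35\right) - 63 = \frac{9 \frac{\sqrt{358}}{4}}{2} \left(-35\right) - 63 = \frac{9 \sqrt{358}}{8} \left(-35\right) - 63 = - \frac{315 \sqrt{358}}{8} - 63 = -63 - \frac{315 \sqrt{358}}{8}$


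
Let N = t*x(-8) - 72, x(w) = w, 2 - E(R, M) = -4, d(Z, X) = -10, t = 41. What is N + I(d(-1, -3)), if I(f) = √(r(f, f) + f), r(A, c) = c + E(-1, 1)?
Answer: -400 + I*√14 ≈ -400.0 + 3.7417*I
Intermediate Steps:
E(R, M) = 6 (E(R, M) = 2 - 1*(-4) = 2 + 4 = 6)
r(A, c) = 6 + c (r(A, c) = c + 6 = 6 + c)
N = -400 (N = 41*(-8) - 72 = -328 - 72 = -400)
I(f) = √(6 + 2*f) (I(f) = √((6 + f) + f) = √(6 + 2*f))
N + I(d(-1, -3)) = -400 + √(6 + 2*(-10)) = -400 + √(6 - 20) = -400 + √(-14) = -400 + I*√14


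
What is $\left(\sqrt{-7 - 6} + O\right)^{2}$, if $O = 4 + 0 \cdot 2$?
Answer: $\left(4 + i \sqrt{13}\right)^{2} \approx 3.0 + 28.844 i$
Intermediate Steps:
$O = 4$ ($O = 4 + 0 = 4$)
$\left(\sqrt{-7 - 6} + O\right)^{2} = \left(\sqrt{-7 - 6} + 4\right)^{2} = \left(\sqrt{-13} + 4\right)^{2} = \left(i \sqrt{13} + 4\right)^{2} = \left(4 + i \sqrt{13}\right)^{2}$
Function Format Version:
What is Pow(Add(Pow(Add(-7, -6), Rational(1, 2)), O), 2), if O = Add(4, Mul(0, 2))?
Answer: Pow(Add(4, Mul(I, Pow(13, Rational(1, 2)))), 2) ≈ Add(3.0000, Mul(28.844, I))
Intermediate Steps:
O = 4 (O = Add(4, 0) = 4)
Pow(Add(Pow(Add(-7, -6), Rational(1, 2)), O), 2) = Pow(Add(Pow(Add(-7, -6), Rational(1, 2)), 4), 2) = Pow(Add(Pow(-13, Rational(1, 2)), 4), 2) = Pow(Add(Mul(I, Pow(13, Rational(1, 2))), 4), 2) = Pow(Add(4, Mul(I, Pow(13, Rational(1, 2)))), 2)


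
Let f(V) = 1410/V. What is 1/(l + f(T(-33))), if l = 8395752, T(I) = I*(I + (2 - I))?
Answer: 11/92353037 ≈ 1.1911e-7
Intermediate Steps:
T(I) = 2*I (T(I) = I*2 = 2*I)
1/(l + f(T(-33))) = 1/(8395752 + 1410/((2*(-33)))) = 1/(8395752 + 1410/(-66)) = 1/(8395752 + 1410*(-1/66)) = 1/(8395752 - 235/11) = 1/(92353037/11) = 11/92353037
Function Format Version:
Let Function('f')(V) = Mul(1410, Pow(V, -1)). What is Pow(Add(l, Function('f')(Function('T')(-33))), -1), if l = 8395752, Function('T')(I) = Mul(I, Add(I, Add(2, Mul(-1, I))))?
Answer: Rational(11, 92353037) ≈ 1.1911e-7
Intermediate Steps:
Function('T')(I) = Mul(2, I) (Function('T')(I) = Mul(I, 2) = Mul(2, I))
Pow(Add(l, Function('f')(Function('T')(-33))), -1) = Pow(Add(8395752, Mul(1410, Pow(Mul(2, -33), -1))), -1) = Pow(Add(8395752, Mul(1410, Pow(-66, -1))), -1) = Pow(Add(8395752, Mul(1410, Rational(-1, 66))), -1) = Pow(Add(8395752, Rational(-235, 11)), -1) = Pow(Rational(92353037, 11), -1) = Rational(11, 92353037)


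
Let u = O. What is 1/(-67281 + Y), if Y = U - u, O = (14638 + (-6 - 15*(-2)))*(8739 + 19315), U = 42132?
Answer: -1/411352897 ≈ -2.4310e-9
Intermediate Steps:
O = 411327748 (O = (14638 + (-6 + 30))*28054 = (14638 + 24)*28054 = 14662*28054 = 411327748)
u = 411327748
Y = -411285616 (Y = 42132 - 1*411327748 = 42132 - 411327748 = -411285616)
1/(-67281 + Y) = 1/(-67281 - 411285616) = 1/(-411352897) = -1/411352897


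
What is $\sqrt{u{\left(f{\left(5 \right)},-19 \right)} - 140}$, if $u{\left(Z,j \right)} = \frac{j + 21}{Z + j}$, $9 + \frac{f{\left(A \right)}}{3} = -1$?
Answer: $\frac{i \sqrt{6862}}{7} \approx 11.834 i$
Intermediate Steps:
$f{\left(A \right)} = -30$ ($f{\left(A \right)} = -27 + 3 \left(-1\right) = -27 - 3 = -30$)
$u{\left(Z,j \right)} = \frac{21 + j}{Z + j}$
$\sqrt{u{\left(f{\left(5 \right)},-19 \right)} - 140} = \sqrt{\frac{21 - 19}{-30 - 19} - 140} = \sqrt{\frac{1}{-49} \cdot 2 - 140} = \sqrt{\left(- \frac{1}{49}\right) 2 - 140} = \sqrt{- \frac{2}{49} - 140} = \sqrt{- \frac{6862}{49}} = \frac{i \sqrt{6862}}{7}$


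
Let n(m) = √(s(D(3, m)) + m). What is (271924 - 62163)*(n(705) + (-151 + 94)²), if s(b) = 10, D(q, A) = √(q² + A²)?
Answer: 681513489 + 209761*√715 ≈ 6.8712e+8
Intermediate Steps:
D(q, A) = √(A² + q²)
n(m) = √(10 + m)
(271924 - 62163)*(n(705) + (-151 + 94)²) = (271924 - 62163)*(√(10 + 705) + (-151 + 94)²) = 209761*(√715 + (-57)²) = 209761*(√715 + 3249) = 209761*(3249 + √715) = 681513489 + 209761*√715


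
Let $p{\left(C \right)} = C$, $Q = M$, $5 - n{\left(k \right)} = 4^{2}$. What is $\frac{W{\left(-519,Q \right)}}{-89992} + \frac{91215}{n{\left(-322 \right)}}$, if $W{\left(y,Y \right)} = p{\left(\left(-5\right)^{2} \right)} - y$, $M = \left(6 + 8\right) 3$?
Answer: $- \frac{1026078283}{123739} \approx -8292.3$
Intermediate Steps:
$n{\left(k \right)} = -11$ ($n{\left(k \right)} = 5 - 4^{2} = 5 - 16 = -11$)
$M = 42$ ($M = 14 \cdot 3 = 42$)
$Q = 42$
$W{\left(y,Y \right)} = 25 - y$ ($W{\left(y,Y \right)} = \left(-5\right)^{2} - y = 25 - y$)
$\frac{W{\left(-519,Q \right)}}{-89992} + \frac{91215}{n{\left(-322 \right)}} = \frac{25 - -519}{-89992} + \frac{91215}{-11} = \left(25 + 519\right) \left(- \frac{1}{89992}\right) + 91215 \left(- \frac{1}{11}\right) = 544 \left(- \frac{1}{89992}\right) - \frac{91215}{11} = - \frac{68}{11249} - \frac{91215}{11} = - \frac{1026078283}{123739}$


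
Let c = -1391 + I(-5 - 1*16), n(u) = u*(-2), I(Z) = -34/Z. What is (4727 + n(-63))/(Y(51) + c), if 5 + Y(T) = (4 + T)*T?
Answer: 101913/29623 ≈ 3.4403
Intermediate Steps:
Y(T) = -5 + T*(4 + T) (Y(T) = -5 + (4 + T)*T = -5 + T*(4 + T))
n(u) = -2*u
c = -29177/21 (c = -1391 - 34/(-5 - 1*16) = -1391 - 34/(-5 - 16) = -1391 - 34/(-21) = -1391 - 34*(-1/21) = -1391 + 34/21 = -29177/21 ≈ -1389.4)
(4727 + n(-63))/(Y(51) + c) = (4727 - 2*(-63))/((-5 + 51² + 4*51) - 29177/21) = (4727 + 126)/((-5 + 2601 + 204) - 29177/21) = 4853/(2800 - 29177/21) = 4853/(29623/21) = 4853*(21/29623) = 101913/29623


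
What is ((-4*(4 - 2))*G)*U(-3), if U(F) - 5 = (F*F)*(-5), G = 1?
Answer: 320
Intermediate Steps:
U(F) = 5 - 5*F² (U(F) = 5 + (F*F)*(-5) = 5 + F²*(-5) = 5 - 5*F²)
((-4*(4 - 2))*G)*U(-3) = (-4*(4 - 2)*1)*(5 - 5*(-3)²) = (-4*2*1)*(5 - 5*9) = (-8*1)*(5 - 45) = -8*(-40) = 320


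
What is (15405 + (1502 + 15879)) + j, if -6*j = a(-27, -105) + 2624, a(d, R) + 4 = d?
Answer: 194123/6 ≈ 32354.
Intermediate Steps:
a(d, R) = -4 + d
j = -2593/6 (j = -((-4 - 27) + 2624)/6 = -(-31 + 2624)/6 = -⅙*2593 = -2593/6 ≈ -432.17)
(15405 + (1502 + 15879)) + j = (15405 + (1502 + 15879)) - 2593/6 = (15405 + 17381) - 2593/6 = 32786 - 2593/6 = 194123/6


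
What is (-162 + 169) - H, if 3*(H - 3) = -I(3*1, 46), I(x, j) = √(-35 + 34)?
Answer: 4 + I/3 ≈ 4.0 + 0.33333*I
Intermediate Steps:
I(x, j) = I (I(x, j) = √(-1) = I)
H = 3 - I/3 (H = 3 + (-I)/3 = 3 - I/3 ≈ 3.0 - 0.33333*I)
(-162 + 169) - H = (-162 + 169) - (3 - I/3) = 7 + (-3 + I/3) = 4 + I/3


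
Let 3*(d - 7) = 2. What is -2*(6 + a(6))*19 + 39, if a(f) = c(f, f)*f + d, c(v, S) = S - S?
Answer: -1441/3 ≈ -480.33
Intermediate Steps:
d = 23/3 (d = 7 + (1/3)*2 = 7 + 2/3 = 23/3 ≈ 7.6667)
c(v, S) = 0
a(f) = 23/3 (a(f) = 0*f + 23/3 = 0 + 23/3 = 23/3)
-2*(6 + a(6))*19 + 39 = -2*(6 + 23/3)*19 + 39 = -2*41/3*19 + 39 = -82/3*19 + 39 = -1558/3 + 39 = -1441/3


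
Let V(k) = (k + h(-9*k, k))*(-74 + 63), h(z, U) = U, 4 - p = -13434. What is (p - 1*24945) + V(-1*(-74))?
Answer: -13135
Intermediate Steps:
p = 13438 (p = 4 - 1*(-13434) = 4 + 13434 = 13438)
V(k) = -22*k (V(k) = (k + k)*(-74 + 63) = (2*k)*(-11) = -22*k)
(p - 1*24945) + V(-1*(-74)) = (13438 - 1*24945) - (-22)*(-74) = (13438 - 24945) - 22*74 = -11507 - 1628 = -13135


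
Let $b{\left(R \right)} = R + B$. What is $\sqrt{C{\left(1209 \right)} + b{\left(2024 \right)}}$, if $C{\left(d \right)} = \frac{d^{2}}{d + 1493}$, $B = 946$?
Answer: $\frac{3 \sqrt{2848094438}}{2702} \approx 59.253$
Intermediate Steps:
$b{\left(R \right)} = 946 + R$ ($b{\left(R \right)} = R + 946 = 946 + R$)
$C{\left(d \right)} = \frac{d^{2}}{1493 + d}$
$\sqrt{C{\left(1209 \right)} + b{\left(2024 \right)}} = \sqrt{\frac{1209^{2}}{1493 + 1209} + \left(946 + 2024\right)} = \sqrt{\frac{1461681}{2702} + 2970} = \sqrt{\frac{9486621}{2702}} = \frac{3 \sqrt{2848094438}}{2702}$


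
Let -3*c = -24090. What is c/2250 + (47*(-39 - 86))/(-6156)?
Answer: 696127/153900 ≈ 4.5232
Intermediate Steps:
c = 8030 (c = -1/3*(-24090) = 8030)
c/2250 + (47*(-39 - 86))/(-6156) = 8030/2250 + (47*(-39 - 86))/(-6156) = 8030*(1/2250) + (47*(-125))*(-1/6156) = 803/225 - 5875*(-1/6156) = 803/225 + 5875/6156 = 696127/153900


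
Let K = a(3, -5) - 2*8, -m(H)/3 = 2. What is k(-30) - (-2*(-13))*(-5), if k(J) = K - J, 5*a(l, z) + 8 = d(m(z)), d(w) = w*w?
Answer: 748/5 ≈ 149.60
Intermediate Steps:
m(H) = -6 (m(H) = -3*2 = -6)
d(w) = w²
a(l, z) = 28/5 (a(l, z) = -8/5 + (⅕)*(-6)² = -8/5 + (⅕)*36 = -8/5 + 36/5 = 28/5)
K = -52/5 (K = 28/5 - 2*8 = 28/5 - 16 = -52/5 ≈ -10.400)
k(J) = -52/5 - J
k(-30) - (-2*(-13))*(-5) = (-52/5 - 1*(-30)) - (-2*(-13))*(-5) = (-52/5 + 30) - 26*(-5) = 98/5 - 1*(-130) = 98/5 + 130 = 748/5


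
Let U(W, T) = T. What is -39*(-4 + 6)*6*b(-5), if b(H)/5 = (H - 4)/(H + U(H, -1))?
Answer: -3510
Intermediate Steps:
b(H) = 5*(-4 + H)/(-1 + H) (b(H) = 5*((H - 4)/(H - 1)) = 5*((-4 + H)/(-1 + H)) = 5*(-4 + H)/(-1 + H))
-39*(-4 + 6)*6*b(-5) = -39*(-4 + 6)*6*5*(-4 - 5)/(-1 - 5) = -39*2*6*5*(-9)/(-6) = -468*5*(-⅙)*(-9) = -468*15/2 = -39*90 = -3510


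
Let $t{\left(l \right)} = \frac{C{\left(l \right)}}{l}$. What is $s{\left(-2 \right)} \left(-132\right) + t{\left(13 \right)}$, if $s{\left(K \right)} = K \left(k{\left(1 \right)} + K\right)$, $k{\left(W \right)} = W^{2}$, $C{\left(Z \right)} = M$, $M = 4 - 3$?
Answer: $- \frac{3431}{13} \approx -263.92$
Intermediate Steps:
$M = 1$
$C{\left(Z \right)} = 1$
$t{\left(l \right)} = \frac{1}{l}$ ($t{\left(l \right)} = 1 \frac{1}{l} = \frac{1}{l}$)
$s{\left(K \right)} = K \left(1 + K\right)$ ($s{\left(K \right)} = K \left(1^{2} + K\right) = K \left(1 + K\right)$)
$s{\left(-2 \right)} \left(-132\right) + t{\left(13 \right)} = - 2 \left(1 - 2\right) \left(-132\right) + \frac{1}{13} = \left(-2\right) \left(-1\right) \left(-132\right) + \frac{1}{13} = 2 \left(-132\right) + \frac{1}{13} = -264 + \frac{1}{13} = - \frac{3431}{13}$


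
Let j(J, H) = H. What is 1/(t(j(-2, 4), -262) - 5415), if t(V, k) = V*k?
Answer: -1/6463 ≈ -0.00015473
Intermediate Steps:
1/(t(j(-2, 4), -262) - 5415) = 1/(4*(-262) - 5415) = 1/(-1048 - 5415) = 1/(-6463) = -1/6463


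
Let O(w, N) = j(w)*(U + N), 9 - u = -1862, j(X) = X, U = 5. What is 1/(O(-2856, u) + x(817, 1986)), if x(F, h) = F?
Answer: -1/5357039 ≈ -1.8667e-7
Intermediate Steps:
u = 1871 (u = 9 - 1*(-1862) = 9 + 1862 = 1871)
O(w, N) = w*(5 + N)
1/(O(-2856, u) + x(817, 1986)) = 1/(-2856*(5 + 1871) + 817) = 1/(-2856*1876 + 817) = 1/(-5357856 + 817) = 1/(-5357039) = -1/5357039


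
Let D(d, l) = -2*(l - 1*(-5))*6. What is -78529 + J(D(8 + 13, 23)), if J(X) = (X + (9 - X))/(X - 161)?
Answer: -39028922/497 ≈ -78529.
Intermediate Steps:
D(d, l) = -60 - 12*l (D(d, l) = -2*(l + 5)*6 = -2*(5 + l)*6 = (-10 - 2*l)*6 = -60 - 12*l)
J(X) = 9/(-161 + X)
-78529 + J(D(8 + 13, 23)) = -78529 + 9/(-161 + (-60 - 12*23)) = -78529 + 9/(-161 + (-60 - 276)) = -78529 + 9/(-161 - 336) = -78529 + 9/(-497) = -78529 + 9*(-1/497) = -78529 - 9/497 = -39028922/497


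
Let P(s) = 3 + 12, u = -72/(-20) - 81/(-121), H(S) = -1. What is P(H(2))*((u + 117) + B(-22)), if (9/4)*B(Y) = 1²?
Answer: 662732/363 ≈ 1825.7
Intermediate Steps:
u = 2583/605 (u = -72*(-1/20) - 81*(-1/121) = 18/5 + 81/121 = 2583/605 ≈ 4.2694)
B(Y) = 4/9 (B(Y) = (4/9)*1² = (4/9)*1 = 4/9)
P(s) = 15
P(H(2))*((u + 117) + B(-22)) = 15*((2583/605 + 117) + 4/9) = 15*(73368/605 + 4/9) = 15*(662732/5445) = 662732/363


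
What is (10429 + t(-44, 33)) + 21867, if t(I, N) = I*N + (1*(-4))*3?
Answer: 30832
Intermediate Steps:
t(I, N) = -12 + I*N (t(I, N) = I*N - 4*3 = I*N - 12 = -12 + I*N)
(10429 + t(-44, 33)) + 21867 = (10429 + (-12 - 44*33)) + 21867 = (10429 + (-12 - 1452)) + 21867 = (10429 - 1464) + 21867 = 8965 + 21867 = 30832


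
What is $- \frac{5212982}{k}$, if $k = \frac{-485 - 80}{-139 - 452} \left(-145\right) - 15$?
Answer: $\frac{1540436181}{45395} \approx 33934.0$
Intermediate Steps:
$k = - \frac{90790}{591}$ ($k = - \frac{565}{-591} \left(-145\right) - 15 = \left(-565\right) \left(- \frac{1}{591}\right) \left(-145\right) - 15 = \frac{565}{591} \left(-145\right) - 15 = - \frac{81925}{591} - 15 = - \frac{90790}{591} \approx -153.62$)
$- \frac{5212982}{k} = - \frac{5212982}{- \frac{90790}{591}} = \left(-5212982\right) \left(- \frac{591}{90790}\right) = \frac{1540436181}{45395}$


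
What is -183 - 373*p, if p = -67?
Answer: 24808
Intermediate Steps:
-183 - 373*p = -183 - 373*(-67) = -183 + 24991 = 24808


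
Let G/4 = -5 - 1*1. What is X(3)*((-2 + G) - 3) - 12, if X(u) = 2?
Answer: -70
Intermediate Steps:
G = -24 (G = 4*(-5 - 1*1) = 4*(-5 - 1) = 4*(-6) = -24)
X(3)*((-2 + G) - 3) - 12 = 2*((-2 - 24) - 3) - 12 = 2*(-26 - 3) - 12 = 2*(-29) - 12 = -58 - 12 = -70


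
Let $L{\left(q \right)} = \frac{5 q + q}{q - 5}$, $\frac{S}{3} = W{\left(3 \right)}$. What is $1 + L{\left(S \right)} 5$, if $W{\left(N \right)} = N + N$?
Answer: $\frac{553}{13} \approx 42.538$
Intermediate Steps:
$W{\left(N \right)} = 2 N$
$S = 18$ ($S = 3 \cdot 2 \cdot 3 = 3 \cdot 6 = 18$)
$L{\left(q \right)} = \frac{6 q}{-5 + q}$
$1 + L{\left(S \right)} 5 = 1 + 6 \cdot 18 \frac{1}{-5 + 18} \cdot 5 = 1 + 6 \cdot 18 \cdot \frac{1}{13} \cdot 5 = 1 + \frac{108}{13} \cdot 5 = 1 + \frac{540}{13} = \frac{553}{13}$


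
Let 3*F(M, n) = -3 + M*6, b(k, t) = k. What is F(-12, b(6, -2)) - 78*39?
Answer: -3067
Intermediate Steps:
F(M, n) = -1 + 2*M (F(M, n) = (-3 + M*6)/3 = (-3 + 6*M)/3 = -1 + 2*M)
F(-12, b(6, -2)) - 78*39 = (-1 + 2*(-12)) - 78*39 = (-1 - 24) - 3042 = -25 - 3042 = -3067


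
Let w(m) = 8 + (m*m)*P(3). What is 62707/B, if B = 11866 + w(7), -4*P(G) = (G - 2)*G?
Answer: 250828/47349 ≈ 5.2974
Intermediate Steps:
P(G) = -G*(-2 + G)/4 (P(G) = -(G - 2)*G/4 = -(-2 + G)*G/4 = -G*(-2 + G)/4)
w(m) = 8 - 3*m²/4 (w(m) = 8 + (m*m)*((¼)*3*(2 - 1*3)) = 8 + m²*((¼)*3*(2 - 3)) = 8 + m²*((¼)*3*(-1)) = 8 + m²*(-¾) = 8 - 3*m²/4)
B = 47349/4 (B = 11866 + (8 - ¾*7²) = 11866 + (8 - ¾*49) = 11866 + (8 - 147/4) = 11866 - 115/4 = 47349/4 ≈ 11837.)
62707/B = 62707/(47349/4) = 62707*(4/47349) = 250828/47349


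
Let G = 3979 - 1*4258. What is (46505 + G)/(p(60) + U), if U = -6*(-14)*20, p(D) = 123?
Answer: 46226/1803 ≈ 25.638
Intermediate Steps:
G = -279 (G = 3979 - 4258 = -279)
U = 1680 (U = 84*20 = 1680)
(46505 + G)/(p(60) + U) = (46505 - 279)/(123 + 1680) = 46226/1803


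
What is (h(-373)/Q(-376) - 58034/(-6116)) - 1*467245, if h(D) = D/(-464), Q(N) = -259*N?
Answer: -32281144052823667/69089663104 ≈ -4.6724e+5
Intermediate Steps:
h(D) = -D/464 (h(D) = D*(-1/464) = -D/464)
(h(-373)/Q(-376) - 58034/(-6116)) - 1*467245 = ((-1/464*(-373))/((-259*(-376))) - 58034/(-6116)) - 1*467245 = ((373/464)/97384 - 58034*(-1/6116)) - 467245 = ((373/464)*(1/97384) + 29017/3058) - 467245 = (373/45186176 + 29017/3058) - 467245 = 655584204813/69089663104 - 467245 = -32281144052823667/69089663104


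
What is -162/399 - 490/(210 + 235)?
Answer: -17840/11837 ≈ -1.5071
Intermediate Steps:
-162/399 - 490/(210 + 235) = -162*1/399 - 490/445 = -54/133 - 490*1/445 = -54/133 - 98/89 = -17840/11837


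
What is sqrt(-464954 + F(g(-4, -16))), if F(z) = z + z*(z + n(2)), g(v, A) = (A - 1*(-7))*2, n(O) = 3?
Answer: I*sqrt(464702) ≈ 681.69*I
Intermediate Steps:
g(v, A) = 14 + 2*A (g(v, A) = (A + 7)*2 = (7 + A)*2 = 14 + 2*A)
F(z) = z + z*(3 + z) (F(z) = z + z*(z + 3) = z + z*(3 + z))
sqrt(-464954 + F(g(-4, -16))) = sqrt(-464954 + (14 + 2*(-16))*(4 + (14 + 2*(-16)))) = sqrt(-464954 + (14 - 32)*(4 + (14 - 32))) = sqrt(-464954 - 18*(4 - 18)) = sqrt(-464954 - 18*(-14)) = sqrt(-464954 + 252) = sqrt(-464702) = I*sqrt(464702)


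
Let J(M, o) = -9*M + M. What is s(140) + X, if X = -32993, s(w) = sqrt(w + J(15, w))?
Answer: -32993 + 2*sqrt(5) ≈ -32989.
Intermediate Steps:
J(M, o) = -8*M
s(w) = sqrt(-120 + w) (s(w) = sqrt(w - 8*15) = sqrt(w - 120) = sqrt(-120 + w))
s(140) + X = sqrt(-120 + 140) - 32993 = sqrt(20) - 32993 = 2*sqrt(5) - 32993 = -32993 + 2*sqrt(5)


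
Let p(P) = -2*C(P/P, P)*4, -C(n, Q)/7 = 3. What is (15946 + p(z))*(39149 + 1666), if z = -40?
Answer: 657692910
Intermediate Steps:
C(n, Q) = -21 (C(n, Q) = -7*3 = -21)
p(P) = 168 (p(P) = -2*(-21)*4 = 42*4 = 168)
(15946 + p(z))*(39149 + 1666) = (15946 + 168)*(39149 + 1666) = 16114*40815 = 657692910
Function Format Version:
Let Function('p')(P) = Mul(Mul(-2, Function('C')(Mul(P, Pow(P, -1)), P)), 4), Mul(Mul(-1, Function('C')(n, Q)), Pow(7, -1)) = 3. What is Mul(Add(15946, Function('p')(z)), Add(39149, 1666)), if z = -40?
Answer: 657692910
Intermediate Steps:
Function('C')(n, Q) = -21 (Function('C')(n, Q) = Mul(-7, 3) = -21)
Function('p')(P) = 168 (Function('p')(P) = Mul(Mul(-2, -21), 4) = Mul(42, 4) = 168)
Mul(Add(15946, Function('p')(z)), Add(39149, 1666)) = Mul(Add(15946, 168), Add(39149, 1666)) = Mul(16114, 40815) = 657692910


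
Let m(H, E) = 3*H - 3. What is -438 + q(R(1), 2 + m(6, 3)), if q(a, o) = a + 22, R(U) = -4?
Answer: -420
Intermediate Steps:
m(H, E) = -3 + 3*H
q(a, o) = 22 + a
-438 + q(R(1), 2 + m(6, 3)) = -438 + (22 - 4) = -438 + 18 = -420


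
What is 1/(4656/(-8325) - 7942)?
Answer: -2775/22040602 ≈ -0.00012590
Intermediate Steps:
1/(4656/(-8325) - 7942) = 1/(4656*(-1/8325) - 7942) = 1/(-1552/2775 - 7942) = 1/(-22040602/2775) = -2775/22040602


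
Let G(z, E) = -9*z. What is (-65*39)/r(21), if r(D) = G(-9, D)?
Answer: -845/27 ≈ -31.296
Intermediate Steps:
r(D) = 81 (r(D) = -9*(-9) = 81)
(-65*39)/r(21) = -65*39/81 = -2535*1/81 = -845/27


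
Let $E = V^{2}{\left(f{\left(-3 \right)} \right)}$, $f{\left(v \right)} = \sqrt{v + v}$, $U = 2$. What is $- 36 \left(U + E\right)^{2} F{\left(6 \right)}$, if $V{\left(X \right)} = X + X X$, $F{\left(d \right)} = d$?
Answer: $-34560 + 165888 i \sqrt{6} \approx -34560.0 + 4.0634 \cdot 10^{5} i$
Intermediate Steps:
$f{\left(v \right)} = \sqrt{2} \sqrt{v}$ ($f{\left(v \right)} = \sqrt{2 v} = \sqrt{2} \sqrt{v}$)
$V{\left(X \right)} = X + X^{2}$
$E = - 6 \left(1 + i \sqrt{6}\right)^{2}$ ($E = \left(\sqrt{2} \sqrt{-3} \left(1 + \sqrt{2} \sqrt{-3}\right)\right)^{2} = \left(\sqrt{2} i \sqrt{3} \left(1 + \sqrt{2} i \sqrt{3}\right)\right)^{2} = \left(i \sqrt{6} \left(1 + i \sqrt{6}\right)\right)^{2} = - 6 \left(1 + i \sqrt{6}\right)^{2} \approx 30.0 - 29.394 i$)
$- 36 \left(U + E\right)^{2} F{\left(6 \right)} = - 36 \left(2 + \left(30 - 12 i \sqrt{6}\right)\right)^{2} \cdot 6 = - 36 \left(32 - 12 i \sqrt{6}\right)^{2} \cdot 6 = - 216 \left(32 - 12 i \sqrt{6}\right)^{2}$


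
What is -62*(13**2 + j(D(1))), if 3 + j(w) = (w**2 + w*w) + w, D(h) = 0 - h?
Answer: -10354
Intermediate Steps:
D(h) = -h
j(w) = -3 + w + 2*w**2 (j(w) = -3 + ((w**2 + w*w) + w) = -3 + ((w**2 + w**2) + w) = -3 + (2*w**2 + w) = -3 + (w + 2*w**2) = -3 + w + 2*w**2)
-62*(13**2 + j(D(1))) = -62*(13**2 + (-3 - 1*1 + 2*(-1*1)**2)) = -62*(169 + (-3 - 1 + 2*(-1)**2)) = -62*(169 + (-3 - 1 + 2*1)) = -62*(169 + (-3 - 1 + 2)) = -62*(169 - 2) = -62*167 = -10354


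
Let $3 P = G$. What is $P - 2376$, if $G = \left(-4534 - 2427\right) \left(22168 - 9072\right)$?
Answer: $- \frac{91168384}{3} \approx -3.0389 \cdot 10^{7}$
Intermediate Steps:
$G = -91161256$ ($G = - 6961 \left(22168 - 9072\right) = \left(-6961\right) 13096 = -91161256$)
$P = - \frac{91161256}{3}$ ($P = \frac{1}{3} \left(-91161256\right) = - \frac{91161256}{3} \approx -3.0387 \cdot 10^{7}$)
$P - 2376 = - \frac{91161256}{3} - 2376 = - \frac{91168384}{3}$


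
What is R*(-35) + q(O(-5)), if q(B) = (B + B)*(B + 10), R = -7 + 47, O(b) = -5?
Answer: -1450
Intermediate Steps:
R = 40
q(B) = 2*B*(10 + B) (q(B) = (2*B)*(10 + B) = 2*B*(10 + B))
R*(-35) + q(O(-5)) = 40*(-35) + 2*(-5)*(10 - 5) = -1400 + 2*(-5)*5 = -1400 - 50 = -1450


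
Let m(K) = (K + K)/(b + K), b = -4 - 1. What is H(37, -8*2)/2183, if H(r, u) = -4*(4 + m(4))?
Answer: 16/2183 ≈ 0.0073294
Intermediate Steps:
b = -5
m(K) = 2*K/(-5 + K) (m(K) = (K + K)/(-5 + K) = (2*K)/(-5 + K) = 2*K/(-5 + K))
H(r, u) = 16 (H(r, u) = -4*(4 + 2*4/(-5 + 4)) = -4*(4 + 2*4/(-1)) = -4*(4 + 2*4*(-1)) = -4*(4 - 8) = -4*(-4) = 16)
H(37, -8*2)/2183 = 16/2183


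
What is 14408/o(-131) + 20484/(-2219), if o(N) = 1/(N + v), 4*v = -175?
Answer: -5587014246/2219 ≈ -2.5178e+6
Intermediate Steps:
v = -175/4 (v = (¼)*(-175) = -175/4 ≈ -43.750)
o(N) = 1/(-175/4 + N) (o(N) = 1/(N - 175/4) = 1/(-175/4 + N))
14408/o(-131) + 20484/(-2219) = 14408/((4/(-175 + 4*(-131)))) + 20484/(-2219) = 14408/((4/(-175 - 524))) + 20484*(-1/2219) = 14408/((4/(-699))) - 20484/2219 = 14408/((4*(-1/699))) - 20484/2219 = 14408/(-4/699) - 20484/2219 = 14408*(-699/4) - 20484/2219 = -2517798 - 20484/2219 = -5587014246/2219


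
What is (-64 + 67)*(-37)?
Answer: -111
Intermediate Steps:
(-64 + 67)*(-37) = 3*(-37) = -111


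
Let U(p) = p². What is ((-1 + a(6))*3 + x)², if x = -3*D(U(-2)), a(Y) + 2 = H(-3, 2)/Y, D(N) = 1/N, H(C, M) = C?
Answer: 2025/16 ≈ 126.56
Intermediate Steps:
a(Y) = -2 - 3/Y
x = -¾ (x = -3/((-2)²) = -3/4 = -3*¼ = -¾ ≈ -0.75000)
((-1 + a(6))*3 + x)² = ((-1 + (-2 - 3/6))*3 - ¾)² = ((-1 + (-2 - 3*⅙))*3 - ¾)² = ((-1 + (-2 - ½))*3 - ¾)² = ((-1 - 5/2)*3 - ¾)² = (-7/2*3 - ¾)² = (-21/2 - ¾)² = (-45/4)² = 2025/16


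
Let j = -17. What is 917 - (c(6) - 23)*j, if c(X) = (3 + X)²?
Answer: 1903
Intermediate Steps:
917 - (c(6) - 23)*j = 917 - ((3 + 6)² - 23)*(-17) = 917 - (9² - 23)*(-17) = 917 - (81 - 23)*(-17) = 917 - 58*(-17) = 917 - 1*(-986) = 917 + 986 = 1903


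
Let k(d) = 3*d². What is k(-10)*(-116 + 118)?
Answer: 600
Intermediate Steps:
k(-10)*(-116 + 118) = (3*(-10)²)*(-116 + 118) = (3*100)*2 = 300*2 = 600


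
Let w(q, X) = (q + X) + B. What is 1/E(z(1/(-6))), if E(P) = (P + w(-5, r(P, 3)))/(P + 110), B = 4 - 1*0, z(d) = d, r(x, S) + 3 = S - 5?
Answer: -659/37 ≈ -17.811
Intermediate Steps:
r(x, S) = -8 + S (r(x, S) = -3 + (S - 5) = -3 + (-5 + S) = -8 + S)
B = 4 (B = 4 + 0 = 4)
w(q, X) = 4 + X + q (w(q, X) = (q + X) + 4 = (X + q) + 4 = 4 + X + q)
E(P) = (-6 + P)/(110 + P) (E(P) = (P + (4 + (-8 + 3) - 5))/(P + 110) = (P + (4 - 5 - 5))/(110 + P) = (P - 6)/(110 + P) = (-6 + P)/(110 + P))
1/E(z(1/(-6))) = 1/((-6 + 1/(-6))/(110 + 1/(-6))) = 1/((-6 - ⅙)/(110 - ⅙)) = 1/(-37/6/(659/6)) = 1/((6/659)*(-37/6)) = 1/(-37/659) = -659/37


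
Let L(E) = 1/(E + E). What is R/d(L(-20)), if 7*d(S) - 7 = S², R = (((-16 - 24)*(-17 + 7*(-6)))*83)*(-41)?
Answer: -89948096000/11201 ≈ -8.0304e+6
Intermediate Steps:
L(E) = 1/(2*E)
R = -8031080 (R = (-40*(-17 - 42)*83)*(-41) = (-40*(-59)*83)*(-41) = (2360*83)*(-41) = 195880*(-41) = -8031080)
d(S) = 1 + S²/7
R/d(L(-20)) = -8031080/(1 + ((½)/(-20))²/7) = -8031080/(1 + ((½)*(-1/20))²/7) = -8031080/(1 + (-1/40)²/7) = -8031080/(1 + (⅐)*(1/1600)) = -8031080/(1 + 1/11200) = -8031080/11201/11200 = -8031080*11200/11201 = -89948096000/11201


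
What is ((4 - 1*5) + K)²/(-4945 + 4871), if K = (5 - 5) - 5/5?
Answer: -2/37 ≈ -0.054054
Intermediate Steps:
K = -1 (K = 0 - 5*⅕ = 0 - 1 = -1)
((4 - 1*5) + K)²/(-4945 + 4871) = ((4 - 1*5) - 1)²/(-4945 + 4871) = ((4 - 5) - 1)²/(-74) = -(-1 - 1)²/74 = -1/74*(-2)² = -1/74*4 = -2/37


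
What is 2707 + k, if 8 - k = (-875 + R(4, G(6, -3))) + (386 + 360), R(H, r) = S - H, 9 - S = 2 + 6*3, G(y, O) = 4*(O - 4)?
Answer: 2859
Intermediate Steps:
G(y, O) = -16 + 4*O (G(y, O) = 4*(-4 + O) = -16 + 4*O)
S = -11 (S = 9 - (2 + 6*3) = 9 - (2 + 18) = 9 - 1*20 = 9 - 20 = -11)
R(H, r) = -11 - H
k = 152 (k = 8 - ((-875 + (-11 - 1*4)) + (386 + 360)) = 8 - ((-875 + (-11 - 4)) + 746) = 8 - ((-875 - 15) + 746) = 8 - (-890 + 746) = 8 - 1*(-144) = 8 + 144 = 152)
2707 + k = 2707 + 152 = 2859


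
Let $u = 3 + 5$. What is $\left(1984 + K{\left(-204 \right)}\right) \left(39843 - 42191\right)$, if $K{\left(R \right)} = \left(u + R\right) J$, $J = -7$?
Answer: $-7879888$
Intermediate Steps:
$u = 8$
$K{\left(R \right)} = -56 - 7 R$ ($K{\left(R \right)} = \left(8 + R\right) \left(-7\right) = -56 - 7 R$)
$\left(1984 + K{\left(-204 \right)}\right) \left(39843 - 42191\right) = \left(1984 - -1372\right) \left(39843 - 42191\right) = \left(1984 + \left(-56 + 1428\right)\right) \left(-2348\right) = \left(1984 + 1372\right) \left(-2348\right) = 3356 \left(-2348\right) = -7879888$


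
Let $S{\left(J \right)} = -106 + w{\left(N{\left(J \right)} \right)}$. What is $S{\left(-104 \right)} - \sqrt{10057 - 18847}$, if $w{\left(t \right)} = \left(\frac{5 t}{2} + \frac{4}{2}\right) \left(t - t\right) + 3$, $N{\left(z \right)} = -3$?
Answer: $-103 - i \sqrt{8790} \approx -103.0 - 93.755 i$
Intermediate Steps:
$w{\left(t \right)} = 3$ ($w{\left(t \right)} = \left(5 t \frac{1}{2} + 4 \cdot \frac{1}{2}\right) 0 + 3 = \left(\frac{5 t}{2} + 2\right) 0 + 3 = \left(2 + \frac{5 t}{2}\right) 0 + 3 = 0 + 3 = 3$)
$S{\left(J \right)} = -103$ ($S{\left(J \right)} = -106 + 3 = -103$)
$S{\left(-104 \right)} - \sqrt{10057 - 18847} = -103 - \sqrt{10057 - 18847} = -103 - \sqrt{-8790} = -103 - i \sqrt{8790}$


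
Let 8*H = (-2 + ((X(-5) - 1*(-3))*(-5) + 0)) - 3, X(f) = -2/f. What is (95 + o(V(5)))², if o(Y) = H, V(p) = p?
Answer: 136161/16 ≈ 8510.1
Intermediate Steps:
H = -11/4 (H = ((-2 + ((-2/(-5) - 1*(-3))*(-5) + 0)) - 3)/8 = ((-2 + ((-2*(-⅕) + 3)*(-5) + 0)) - 3)/8 = ((-2 + ((⅖ + 3)*(-5) + 0)) - 3)/8 = ((-2 + ((17/5)*(-5) + 0)) - 3)/8 = ((-2 + (-17 + 0)) - 3)/8 = ((-2 - 17) - 3)/8 = (-19 - 3)/8 = (⅛)*(-22) = -11/4 ≈ -2.7500)
o(Y) = -11/4
(95 + o(V(5)))² = (95 - 11/4)² = (369/4)² = 136161/16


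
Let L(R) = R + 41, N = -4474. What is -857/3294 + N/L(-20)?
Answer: -4918451/23058 ≈ -213.31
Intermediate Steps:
L(R) = 41 + R
-857/3294 + N/L(-20) = -857/3294 - 4474/(41 - 20) = -857*1/3294 - 4474/21 = -857/3294 - 4474*1/21 = -857/3294 - 4474/21 = -4918451/23058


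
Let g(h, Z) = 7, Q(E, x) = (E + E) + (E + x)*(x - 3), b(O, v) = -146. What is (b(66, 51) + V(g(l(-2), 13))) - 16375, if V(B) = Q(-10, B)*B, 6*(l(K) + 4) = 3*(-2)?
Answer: -16745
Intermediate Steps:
l(K) = -5 (l(K) = -4 + (3*(-2))/6 = -4 + (1/6)*(-6) = -4 - 1 = -5)
Q(E, x) = 2*E + (-3 + x)*(E + x) (Q(E, x) = 2*E + (E + x)*(-3 + x) = 2*E + (-3 + x)*(E + x))
V(B) = B*(10 + B**2 - 13*B) (V(B) = (B**2 - 1*(-10) - 3*B - 10*B)*B = (B**2 + 10 - 3*B - 10*B)*B = (10 + B**2 - 13*B)*B = B*(10 + B**2 - 13*B))
(b(66, 51) + V(g(l(-2), 13))) - 16375 = (-146 + 7*(10 + 7**2 - 13*7)) - 16375 = (-146 + 7*(10 + 49 - 91)) - 16375 = (-146 + 7*(-32)) - 16375 = (-146 - 224) - 16375 = -370 - 16375 = -16745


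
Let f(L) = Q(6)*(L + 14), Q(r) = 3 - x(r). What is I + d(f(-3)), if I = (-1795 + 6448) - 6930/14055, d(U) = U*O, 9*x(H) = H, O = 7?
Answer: 13583240/2811 ≈ 4832.2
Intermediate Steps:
x(H) = H/9
Q(r) = 3 - r/9
f(L) = 98/3 + 7*L/3 (f(L) = (3 - ⅑*6)*(L + 14) = (3 - ⅔)*(14 + L) = 7*(14 + L)/3 = 98/3 + 7*L/3)
d(U) = 7*U (d(U) = U*7 = 7*U)
I = 4359399/937 (I = 4653 - 6930*1/14055 = 4653 - 462/937 = 4359399/937 ≈ 4652.5)
I + d(f(-3)) = 4359399/937 + 7*(98/3 + (7/3)*(-3)) = 4359399/937 + 7*(98/3 - 7) = 4359399/937 + 7*(77/3) = 4359399/937 + 539/3 = 13583240/2811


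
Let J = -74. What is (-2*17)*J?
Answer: 2516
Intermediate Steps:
(-2*17)*J = -2*17*(-74) = -34*(-74) = 2516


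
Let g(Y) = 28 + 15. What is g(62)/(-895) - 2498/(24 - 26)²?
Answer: -1117941/1790 ≈ -624.55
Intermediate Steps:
g(Y) = 43
g(62)/(-895) - 2498/(24 - 26)² = 43/(-895) - 2498/(24 - 26)² = 43*(-1/895) - 2498/((-2)²) = -43/895 - 2498/4 = -43/895 - 2498*¼ = -43/895 - 1249/2 = -1117941/1790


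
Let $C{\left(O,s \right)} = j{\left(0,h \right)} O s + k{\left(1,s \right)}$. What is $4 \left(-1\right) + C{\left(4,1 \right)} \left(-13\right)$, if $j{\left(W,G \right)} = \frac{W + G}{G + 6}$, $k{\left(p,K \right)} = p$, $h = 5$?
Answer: $- \frac{447}{11} \approx -40.636$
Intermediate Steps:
$j{\left(W,G \right)} = \frac{G + W}{6 + G}$
$C{\left(O,s \right)} = 1 + \frac{5 O s}{11}$ ($C{\left(O,s \right)} = \frac{5 + 0}{6 + 5} O s + 1 = \frac{1}{11} \cdot 5 O s + 1 = \frac{5 O}{11} s + 1 = \frac{5 O s}{11} + 1 = 1 + \frac{5 O s}{11}$)
$4 \left(-1\right) + C{\left(4,1 \right)} \left(-13\right) = 4 \left(-1\right) + \left(1 + \frac{5}{11} \cdot 4 \cdot 1\right) \left(-13\right) = -4 + \left(1 + \frac{20}{11}\right) \left(-13\right) = -4 + \frac{31}{11} \left(-13\right) = -4 - \frac{403}{11} = - \frac{447}{11}$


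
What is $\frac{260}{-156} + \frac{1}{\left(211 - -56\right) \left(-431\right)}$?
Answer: $- \frac{63932}{38359} \approx -1.6667$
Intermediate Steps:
$\frac{260}{-156} + \frac{1}{\left(211 - -56\right) \left(-431\right)} = 260 \left(- \frac{1}{156}\right) + \frac{1}{211 + 56} \left(- \frac{1}{431}\right) = - \frac{5}{3} + \frac{1}{267} \left(- \frac{1}{431}\right) = - \frac{5}{3} - \frac{1}{115077} = - \frac{63932}{38359}$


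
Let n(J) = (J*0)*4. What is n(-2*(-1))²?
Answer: 0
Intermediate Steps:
n(J) = 0 (n(J) = 0*4 = 0)
n(-2*(-1))² = 0² = 0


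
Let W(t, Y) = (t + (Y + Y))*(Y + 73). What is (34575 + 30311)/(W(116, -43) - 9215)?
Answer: -64886/8315 ≈ -7.8035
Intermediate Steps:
W(t, Y) = (73 + Y)*(t + 2*Y) (W(t, Y) = (t + 2*Y)*(73 + Y) = (73 + Y)*(t + 2*Y))
(34575 + 30311)/(W(116, -43) - 9215) = (34575 + 30311)/((2*(-43)² + 73*116 + 146*(-43) - 43*116) - 9215) = 64886/((2*1849 + 8468 - 6278 - 4988) - 9215) = 64886/((3698 + 8468 - 6278 - 4988) - 9215) = 64886/(900 - 9215) = 64886/(-8315) = 64886*(-1/8315) = -64886/8315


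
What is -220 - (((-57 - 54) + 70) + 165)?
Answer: -344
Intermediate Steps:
-220 - (((-57 - 54) + 70) + 165) = -220 - ((-111 + 70) + 165) = -220 - (-41 + 165) = -220 - 1*124 = -220 - 124 = -344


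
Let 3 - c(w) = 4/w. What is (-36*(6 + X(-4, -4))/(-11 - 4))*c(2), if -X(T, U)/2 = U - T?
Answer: 72/5 ≈ 14.400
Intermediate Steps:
X(T, U) = -2*U + 2*T (X(T, U) = -2*(U - T) = -2*U + 2*T)
c(w) = 3 - 4/w
(-36*(6 + X(-4, -4))/(-11 - 4))*c(2) = (-36*(6 + (-2*(-4) + 2*(-4)))/(-11 - 4))*(3 - 4/2) = (-36*(6 + (8 - 8))/(-15))*(3 - 4*½) = (-36*(6 + 0)*(-1)/15)*(3 - 2) = -216*(-1)/15*1 = -36*(-⅖)*1 = (72/5)*1 = 72/5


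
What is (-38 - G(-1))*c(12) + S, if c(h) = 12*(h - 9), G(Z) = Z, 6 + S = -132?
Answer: -1470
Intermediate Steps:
S = -138 (S = -6 - 132 = -138)
c(h) = -108 + 12*h (c(h) = 12*(-9 + h) = -108 + 12*h)
(-38 - G(-1))*c(12) + S = (-38 - 1*(-1))*(-108 + 12*12) - 138 = (-38 + 1)*(-108 + 144) - 138 = -37*36 - 138 = -1332 - 138 = -1470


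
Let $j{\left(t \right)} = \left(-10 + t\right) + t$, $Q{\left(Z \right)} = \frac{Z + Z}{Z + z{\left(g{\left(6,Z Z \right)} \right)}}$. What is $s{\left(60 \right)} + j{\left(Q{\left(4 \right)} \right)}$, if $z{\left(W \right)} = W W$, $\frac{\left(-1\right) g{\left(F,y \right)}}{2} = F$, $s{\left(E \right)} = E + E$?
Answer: $\frac{4074}{37} \approx 110.11$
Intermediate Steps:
$s{\left(E \right)} = 2 E$
$g{\left(F,y \right)} = - 2 F$
$z{\left(W \right)} = W^{2}$
$Q{\left(Z \right)} = \frac{2 Z}{144 + Z}$ ($Q{\left(Z \right)} = \frac{Z + Z}{Z + \left(\left(-2\right) 6\right)^{2}} = \frac{2 Z}{Z + \left(-12\right)^{2}} = \frac{2 Z}{Z + 144} = \frac{2 Z}{144 + Z}$)
$j{\left(t \right)} = -10 + 2 t$
$s{\left(60 \right)} + j{\left(Q{\left(4 \right)} \right)} = 2 \cdot 60 - \left(10 - 2 \cdot 2 \cdot 4 \frac{1}{144 + 4}\right) = 120 - \left(10 - 2 \cdot 2 \cdot 4 \cdot \frac{1}{148}\right) = 120 + \left(-10 + 2 \cdot \frac{2}{37}\right) = 120 + \left(-10 + \frac{4}{37}\right) = 120 - \frac{366}{37} = \frac{4074}{37}$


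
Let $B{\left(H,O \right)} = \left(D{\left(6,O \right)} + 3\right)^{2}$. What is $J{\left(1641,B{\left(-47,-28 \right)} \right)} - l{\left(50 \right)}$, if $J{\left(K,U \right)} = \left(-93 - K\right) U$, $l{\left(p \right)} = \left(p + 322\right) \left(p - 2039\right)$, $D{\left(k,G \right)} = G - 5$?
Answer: $-820692$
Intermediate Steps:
$D{\left(k,G \right)} = -5 + G$
$l{\left(p \right)} = \left(-2039 + p\right) \left(322 + p\right)$ ($l{\left(p \right)} = \left(322 + p\right) \left(-2039 + p\right) = \left(-2039 + p\right) \left(322 + p\right)$)
$B{\left(H,O \right)} = \left(-2 + O\right)^{2}$ ($B{\left(H,O \right)} = \left(\left(-5 + O\right) + 3\right)^{2} = \left(-2 + O\right)^{2}$)
$J{\left(K,U \right)} = U \left(-93 - K\right)$
$J{\left(1641,B{\left(-47,-28 \right)} \right)} - l{\left(50 \right)} = - \left(-2 - 28\right)^{2} \left(93 + 1641\right) - \left(-656558 + 50^{2} - 85850\right) = \left(-1\right) \left(-30\right)^{2} \cdot 1734 - \left(-656558 + 2500 - 85850\right) = \left(-1\right) 900 \cdot 1734 - -739908 = -1560600 + 739908 = -820692$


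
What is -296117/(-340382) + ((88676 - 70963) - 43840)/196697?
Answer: 49352165035/66952118254 ≈ 0.73713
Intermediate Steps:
-296117/(-340382) + ((88676 - 70963) - 43840)/196697 = -296117*(-1/340382) + (17713 - 43840)*(1/196697) = 296117/340382 - 26127*1/196697 = 296117/340382 - 26127/196697 = 49352165035/66952118254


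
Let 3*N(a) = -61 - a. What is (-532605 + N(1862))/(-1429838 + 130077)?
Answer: 533246/1299761 ≈ 0.41026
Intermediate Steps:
N(a) = -61/3 - a/3 (N(a) = (-61 - a)/3 = -61/3 - a/3)
(-532605 + N(1862))/(-1429838 + 130077) = (-532605 + (-61/3 - ⅓*1862))/(-1429838 + 130077) = (-532605 + (-61/3 - 1862/3))/(-1299761) = (-532605 - 641)*(-1/1299761) = -533246*(-1/1299761) = 533246/1299761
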